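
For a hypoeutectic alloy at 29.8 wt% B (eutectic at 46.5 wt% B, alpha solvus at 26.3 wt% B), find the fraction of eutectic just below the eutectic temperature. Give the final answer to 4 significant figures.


f_primary = (C_e - C0) / (C_e - C_alpha_max)
f_primary = (46.5 - 29.8) / (46.5 - 26.3)
f_primary = 0.826733
f_eutectic = 1 - 0.826733 = 0.1733


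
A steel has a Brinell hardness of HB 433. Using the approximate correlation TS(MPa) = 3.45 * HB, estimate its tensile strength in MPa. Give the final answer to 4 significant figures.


TS (MPa) = 3.45 * HB
TS = 3.45 * 433
TS = 1494 MPa


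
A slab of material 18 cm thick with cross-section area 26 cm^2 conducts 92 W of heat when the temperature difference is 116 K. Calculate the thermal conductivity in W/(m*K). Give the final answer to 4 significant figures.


k = Q*L / (A*dT)
L = 0.18 m, A = 2.6e-03 m^2
k = 92 * 0.18 / (2.6e-03 * 116)
k = 54.91 W/(m*K)


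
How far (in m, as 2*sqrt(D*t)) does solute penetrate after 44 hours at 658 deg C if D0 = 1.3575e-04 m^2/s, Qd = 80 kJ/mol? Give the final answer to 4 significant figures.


Step 1: D = D0 * exp(-Qd/(R*T))
T = 931.15 K
D = 1.3575e-04 * exp(-80e3 / (8.314 * 931.15)) = 4.41392e-09 m^2/s
Step 2: L = 2*sqrt(D*t)
t = 44 h = 158400 s
L = 2*sqrt(4.41392e-09 * 158400) = 0.05288 m


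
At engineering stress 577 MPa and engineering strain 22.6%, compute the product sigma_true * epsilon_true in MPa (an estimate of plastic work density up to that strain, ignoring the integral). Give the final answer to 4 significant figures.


sigma_true = sigma_eng * (1 + epsilon_eng)
sigma_true = 577 * (1 + 0.226) = 707.402 MPa
epsilon_true = ln(1 + epsilon_eng)
epsilon_true = ln(1 + 0.226) = 0.203757
sigma_true * epsilon_true = 707.402 * 0.203757 = 144.1 MPa


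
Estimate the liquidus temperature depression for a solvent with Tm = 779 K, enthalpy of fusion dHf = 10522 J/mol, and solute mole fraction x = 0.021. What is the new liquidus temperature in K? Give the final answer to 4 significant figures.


dT = R*Tm^2*x / dHf
dT = 8.314 * 779^2 * 0.021 / 10522
dT = 10.0695 K
T_new = 779 - 10.0695 = 768.9 K


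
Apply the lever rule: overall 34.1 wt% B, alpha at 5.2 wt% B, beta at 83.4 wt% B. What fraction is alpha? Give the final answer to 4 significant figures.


f_alpha = (C_beta - C0) / (C_beta - C_alpha)
f_alpha = (83.4 - 34.1) / (83.4 - 5.2)
f_alpha = 0.6304


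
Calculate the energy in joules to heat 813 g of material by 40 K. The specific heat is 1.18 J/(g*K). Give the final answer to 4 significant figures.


Q = m * cp * dT
Q = 813 * 1.18 * 40
Q = 38370 J


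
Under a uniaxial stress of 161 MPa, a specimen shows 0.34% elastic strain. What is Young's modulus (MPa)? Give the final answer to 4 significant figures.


E = sigma / epsilon
epsilon = 0.34% = 3.4e-03
E = 161 / 3.4e-03
E = 47350 MPa


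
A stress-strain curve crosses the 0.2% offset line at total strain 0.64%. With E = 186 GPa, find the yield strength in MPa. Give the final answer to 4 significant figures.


Offset strain = 0.002
Elastic strain at yield = total_strain - offset = 6.4e-03 - 0.002 = 4.4e-03
sigma_y = E * elastic_strain = 186000 * 4.4e-03
sigma_y = 818.4 MPa


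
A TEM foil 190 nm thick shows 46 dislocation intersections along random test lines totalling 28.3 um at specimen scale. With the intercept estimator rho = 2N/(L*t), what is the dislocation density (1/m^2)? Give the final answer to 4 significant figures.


rho = 2N / (L * t)
L = 28.3 um = 2.83e-05 m, t = 190 nm = 1.9e-07 m
rho = 2 * 46 / (2.83e-05 * 1.9e-07)
rho = 1.711e+13 1/m^2


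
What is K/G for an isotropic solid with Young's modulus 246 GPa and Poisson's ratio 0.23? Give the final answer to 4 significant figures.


G = E / (2*(1+nu))
G = 246 / (2*(1+0.23)) = 100 GPa
K = E / (3*(1-2*nu))
K = 246 / (3*(1-2*0.23)) = 151.852 GPa
K/G = 151.852 / 100 = 1.519


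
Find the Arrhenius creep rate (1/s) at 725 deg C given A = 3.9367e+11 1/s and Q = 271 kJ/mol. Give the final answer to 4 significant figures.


rate = A * exp(-Q / (R*T))
T = 725 + 273.15 = 998.15 K
rate = 3.9367e+11 * exp(-271e3 / (8.314 * 998.15))
rate = 2.587e-03 1/s


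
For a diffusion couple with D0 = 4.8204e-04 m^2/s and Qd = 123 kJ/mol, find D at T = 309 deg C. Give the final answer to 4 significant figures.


D = D0 * exp(-Qd / (R*T))
T = 582.15 K
D = 4.8204e-04 * exp(-123e3 / (8.314 * 582.15))
D = 4.428e-15 m^2/s


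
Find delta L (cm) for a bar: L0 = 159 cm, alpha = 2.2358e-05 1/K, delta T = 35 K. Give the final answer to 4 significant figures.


dL = L0 * alpha * dT
dL = 159 * 2.2358e-05 * 35
dL = 0.1244 cm


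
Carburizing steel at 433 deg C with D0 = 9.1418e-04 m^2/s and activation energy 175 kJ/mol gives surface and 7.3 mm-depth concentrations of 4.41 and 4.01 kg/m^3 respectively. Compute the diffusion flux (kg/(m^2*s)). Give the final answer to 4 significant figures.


Step 1: D = D0 * exp(-Qd/(R*T))
T = 433 + 273.15 = 706.15 K
D = 9.1418e-04 * exp(-175e3 / (8.314 * 706.15)) = 1.03666e-16 m^2/s
Step 2: J = D * (C1 - C2) / dx
J = 1.03666e-16 * (4.41 - 4.01) / 7.3e-03
J = 5.68e-15 kg/(m^2*s)


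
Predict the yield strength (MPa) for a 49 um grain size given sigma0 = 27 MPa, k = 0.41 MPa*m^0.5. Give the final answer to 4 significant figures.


sigma_y = sigma0 + k / sqrt(d)
d = 49 um = 4.9e-05 m
sigma_y = 27 + 0.41 / sqrt(4.9e-05)
sigma_y = 85.57 MPa


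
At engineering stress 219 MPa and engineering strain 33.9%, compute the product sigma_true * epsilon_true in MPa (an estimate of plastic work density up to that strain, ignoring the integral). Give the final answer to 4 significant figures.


sigma_true = sigma_eng * (1 + epsilon_eng)
sigma_true = 219 * (1 + 0.339) = 293.241 MPa
epsilon_true = ln(1 + epsilon_eng)
epsilon_true = ln(1 + 0.339) = 0.291923
sigma_true * epsilon_true = 293.241 * 0.291923 = 85.6 MPa


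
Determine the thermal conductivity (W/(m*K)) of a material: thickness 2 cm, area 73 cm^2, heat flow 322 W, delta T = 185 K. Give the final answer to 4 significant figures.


k = Q*L / (A*dT)
L = 0.02 m, A = 7.3e-03 m^2
k = 322 * 0.02 / (7.3e-03 * 185)
k = 4.769 W/(m*K)


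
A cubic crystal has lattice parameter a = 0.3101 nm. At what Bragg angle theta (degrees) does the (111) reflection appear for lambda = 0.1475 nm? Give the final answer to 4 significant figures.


d = a / sqrt(h^2+k^2+l^2)
d = 0.3101 / sqrt(3) = 0.179036 nm
lambda = 2*d*sin(theta)  =>  sin(theta) = lambda / (2*d)
sin(theta) = 0.1475 / (2 * 0.179036) = 0.411928
theta = 24.33 deg


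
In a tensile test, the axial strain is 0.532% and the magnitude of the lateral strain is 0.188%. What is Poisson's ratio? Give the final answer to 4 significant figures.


nu = -epsilon_lat / epsilon_axial
Lateral strain is contraction (negative), so using magnitudes:
nu = 0.188 / 0.532
nu = 0.3534


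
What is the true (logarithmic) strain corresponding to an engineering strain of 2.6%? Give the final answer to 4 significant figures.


epsilon_true = ln(1 + epsilon_eng)
epsilon_true = ln(1 + 0.026)
epsilon_true = 0.02567


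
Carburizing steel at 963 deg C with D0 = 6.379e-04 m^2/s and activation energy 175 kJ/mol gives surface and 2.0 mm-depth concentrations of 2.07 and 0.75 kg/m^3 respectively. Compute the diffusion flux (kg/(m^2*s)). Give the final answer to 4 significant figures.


Step 1: D = D0 * exp(-Qd/(R*T))
T = 963 + 273.15 = 1236.15 K
D = 6.379e-04 * exp(-175e3 / (8.314 * 1236.15)) = 2.56863e-11 m^2/s
Step 2: J = D * (C1 - C2) / dx
J = 2.56863e-11 * (2.07 - 0.75) / 2e-03
J = 1.695e-08 kg/(m^2*s)


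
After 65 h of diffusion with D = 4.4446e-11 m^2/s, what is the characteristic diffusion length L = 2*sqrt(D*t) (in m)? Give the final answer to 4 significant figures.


t = 65 hr = 234000 s
Diffusion length = 2*sqrt(D*t)
= 2*sqrt(4.4446e-11 * 234000)
= 6.45e-03 m


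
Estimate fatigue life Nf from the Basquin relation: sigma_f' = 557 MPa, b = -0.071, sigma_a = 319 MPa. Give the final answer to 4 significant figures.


sigma_a = sigma_f' * (2*Nf)^b
2*Nf = (sigma_a / sigma_f')^(1/b)
2*Nf = (319 / 557)^(1/-0.071)
2*Nf = 2566.61
Nf = 1283 cycles


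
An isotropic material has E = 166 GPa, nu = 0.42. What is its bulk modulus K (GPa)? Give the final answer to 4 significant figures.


K = E / (3*(1-2*nu))
K = 166 / (3*(1-2*0.42))
K = 345.8 GPa


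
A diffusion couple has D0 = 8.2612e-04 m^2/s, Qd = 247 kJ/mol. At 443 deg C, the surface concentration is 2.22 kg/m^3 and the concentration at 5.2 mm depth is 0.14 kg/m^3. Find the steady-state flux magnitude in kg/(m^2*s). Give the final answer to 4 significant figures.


Step 1: D = D0 * exp(-Qd/(R*T))
T = 443 + 273.15 = 716.15 K
D = 8.2612e-04 * exp(-247e3 / (8.314 * 716.15)) = 7.95564e-22 m^2/s
Step 2: J = D * (C1 - C2) / dx
J = 7.95564e-22 * (2.22 - 0.14) / 5.2e-03
J = 3.182e-19 kg/(m^2*s)


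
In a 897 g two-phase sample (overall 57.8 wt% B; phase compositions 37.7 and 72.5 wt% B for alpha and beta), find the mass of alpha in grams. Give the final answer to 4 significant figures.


f_alpha = (C_beta - C0) / (C_beta - C_alpha)
f_alpha = (72.5 - 57.8) / (72.5 - 37.7) = 0.422414
m_alpha = f_alpha * m_total = 0.422414 * 897 = 378.9 g


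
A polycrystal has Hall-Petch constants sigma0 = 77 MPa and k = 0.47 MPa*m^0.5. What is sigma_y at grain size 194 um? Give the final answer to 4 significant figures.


sigma_y = sigma0 + k / sqrt(d)
d = 194 um = 1.94e-04 m
sigma_y = 77 + 0.47 / sqrt(1.94e-04)
sigma_y = 110.7 MPa


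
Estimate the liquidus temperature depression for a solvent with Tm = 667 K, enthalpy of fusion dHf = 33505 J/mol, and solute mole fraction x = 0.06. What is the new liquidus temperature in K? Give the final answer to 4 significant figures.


dT = R*Tm^2*x / dHf
dT = 8.314 * 667^2 * 0.06 / 33505
dT = 6.62374 K
T_new = 667 - 6.62374 = 660.4 K


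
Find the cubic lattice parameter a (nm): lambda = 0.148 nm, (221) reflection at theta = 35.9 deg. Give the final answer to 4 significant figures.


d = lambda / (2*sin(theta))
d = 0.148 / (2*sin(35.9 deg))
d = 0.1262 nm
a = d * sqrt(h^2+k^2+l^2) = 0.1262 * sqrt(9)
a = 0.3786 nm


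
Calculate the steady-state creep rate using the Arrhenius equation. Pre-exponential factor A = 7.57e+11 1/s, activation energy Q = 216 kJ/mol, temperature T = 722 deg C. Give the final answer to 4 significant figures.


rate = A * exp(-Q / (R*T))
T = 722 + 273.15 = 995.15 K
rate = 7.57e+11 * exp(-216e3 / (8.314 * 995.15))
rate = 3.475 1/s


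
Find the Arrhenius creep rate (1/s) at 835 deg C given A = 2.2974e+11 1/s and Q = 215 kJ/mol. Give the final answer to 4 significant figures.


rate = A * exp(-Q / (R*T))
T = 835 + 273.15 = 1108.15 K
rate = 2.2974e+11 * exp(-215e3 / (8.314 * 1108.15))
rate = 16.84 1/s


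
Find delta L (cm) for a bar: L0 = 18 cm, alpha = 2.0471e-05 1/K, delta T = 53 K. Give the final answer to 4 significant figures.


dL = L0 * alpha * dT
dL = 18 * 2.0471e-05 * 53
dL = 0.01953 cm


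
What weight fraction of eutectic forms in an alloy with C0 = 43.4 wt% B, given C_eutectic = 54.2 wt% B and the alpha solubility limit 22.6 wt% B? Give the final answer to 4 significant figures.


f_primary = (C_e - C0) / (C_e - C_alpha_max)
f_primary = (54.2 - 43.4) / (54.2 - 22.6)
f_primary = 0.341772
f_eutectic = 1 - 0.341772 = 0.6582


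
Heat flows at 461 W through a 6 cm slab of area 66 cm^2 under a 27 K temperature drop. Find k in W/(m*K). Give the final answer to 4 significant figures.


k = Q*L / (A*dT)
L = 0.06 m, A = 6.6e-03 m^2
k = 461 * 0.06 / (6.6e-03 * 27)
k = 155.2 W/(m*K)


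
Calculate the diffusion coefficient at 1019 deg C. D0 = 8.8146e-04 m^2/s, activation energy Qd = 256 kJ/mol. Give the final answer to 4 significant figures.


D = D0 * exp(-Qd / (R*T))
T = 1292.15 K
D = 8.8146e-04 * exp(-256e3 / (8.314 * 1292.15))
D = 3.946e-14 m^2/s


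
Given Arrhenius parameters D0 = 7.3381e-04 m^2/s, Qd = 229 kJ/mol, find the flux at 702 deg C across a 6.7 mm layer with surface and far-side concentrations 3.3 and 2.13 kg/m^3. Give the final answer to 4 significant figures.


Step 1: D = D0 * exp(-Qd/(R*T))
T = 702 + 273.15 = 975.15 K
D = 7.3381e-04 * exp(-229e3 / (8.314 * 975.15)) = 3.96811e-16 m^2/s
Step 2: J = D * (C1 - C2) / dx
J = 3.96811e-16 * (3.3 - 2.13) / 6.7e-03
J = 6.929e-14 kg/(m^2*s)


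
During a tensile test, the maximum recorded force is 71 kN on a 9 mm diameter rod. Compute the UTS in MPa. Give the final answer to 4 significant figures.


A0 = pi*(d/2)^2 = pi*(9/2)^2 = 63.6173 mm^2
UTS = F_max / A0 = 71*1000 / 63.6173
UTS = 1116 MPa


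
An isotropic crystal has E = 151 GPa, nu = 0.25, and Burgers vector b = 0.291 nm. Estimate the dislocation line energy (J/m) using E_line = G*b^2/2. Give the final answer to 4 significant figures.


Step 1: G = E / (2*(1+nu))
G = 151 / (2*(1+0.25)) = 60.4 GPa = 6.04e+10 Pa
Step 2: E_line = G*b^2/2
b = 0.291 nm = 2.91e-10 m
E_line = 0.5 * 6.04e+10 * (2.91e-10)^2 = 2.557e-09 J/m


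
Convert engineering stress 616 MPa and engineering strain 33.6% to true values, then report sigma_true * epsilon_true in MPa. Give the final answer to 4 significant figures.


sigma_true = sigma_eng * (1 + epsilon_eng)
sigma_true = 616 * (1 + 0.336) = 822.976 MPa
epsilon_true = ln(1 + epsilon_eng)
epsilon_true = ln(1 + 0.336) = 0.28968
sigma_true * epsilon_true = 822.976 * 0.28968 = 238.4 MPa


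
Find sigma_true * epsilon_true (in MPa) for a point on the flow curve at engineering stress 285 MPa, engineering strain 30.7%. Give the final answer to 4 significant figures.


sigma_true = sigma_eng * (1 + epsilon_eng)
sigma_true = 285 * (1 + 0.307) = 372.495 MPa
epsilon_true = ln(1 + epsilon_eng)
epsilon_true = ln(1 + 0.307) = 0.267734
sigma_true * epsilon_true = 372.495 * 0.267734 = 99.73 MPa


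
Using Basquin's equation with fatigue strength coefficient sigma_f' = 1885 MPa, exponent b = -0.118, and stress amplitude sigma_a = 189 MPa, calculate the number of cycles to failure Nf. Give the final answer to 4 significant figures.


sigma_a = sigma_f' * (2*Nf)^b
2*Nf = (sigma_a / sigma_f')^(1/b)
2*Nf = (189 / 1885)^(1/-0.118)
2*Nf = 2.91626e+08
Nf = 1.458e+08 cycles


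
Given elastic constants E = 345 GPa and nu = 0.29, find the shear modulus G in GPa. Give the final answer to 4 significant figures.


G = E / (2*(1+nu))
G = 345 / (2*(1+0.29))
G = 133.7 GPa


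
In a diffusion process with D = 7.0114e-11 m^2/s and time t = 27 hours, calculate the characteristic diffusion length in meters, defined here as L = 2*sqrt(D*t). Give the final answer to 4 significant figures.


t = 27 hr = 97200 s
Diffusion length = 2*sqrt(D*t)
= 2*sqrt(7.0114e-11 * 97200)
= 5.221e-03 m


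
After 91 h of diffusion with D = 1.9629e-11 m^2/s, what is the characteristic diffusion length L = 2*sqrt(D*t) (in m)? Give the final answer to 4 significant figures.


t = 91 hr = 327600 s
Diffusion length = 2*sqrt(D*t)
= 2*sqrt(1.9629e-11 * 327600)
= 5.072e-03 m


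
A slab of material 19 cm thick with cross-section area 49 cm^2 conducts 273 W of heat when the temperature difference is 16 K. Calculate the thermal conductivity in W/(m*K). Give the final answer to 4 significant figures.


k = Q*L / (A*dT)
L = 0.19 m, A = 4.9e-03 m^2
k = 273 * 0.19 / (4.9e-03 * 16)
k = 661.6 W/(m*K)


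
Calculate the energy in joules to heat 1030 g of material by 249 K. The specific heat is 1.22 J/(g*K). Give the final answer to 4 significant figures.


Q = m * cp * dT
Q = 1030 * 1.22 * 249
Q = 312900 J


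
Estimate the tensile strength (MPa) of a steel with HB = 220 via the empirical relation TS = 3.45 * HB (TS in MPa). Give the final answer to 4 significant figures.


TS (MPa) = 3.45 * HB
TS = 3.45 * 220
TS = 759 MPa


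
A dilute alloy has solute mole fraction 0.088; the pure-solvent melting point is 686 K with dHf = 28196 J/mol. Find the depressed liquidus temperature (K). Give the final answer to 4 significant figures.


dT = R*Tm^2*x / dHf
dT = 8.314 * 686^2 * 0.088 / 28196
dT = 12.2111 K
T_new = 686 - 12.2111 = 673.8 K


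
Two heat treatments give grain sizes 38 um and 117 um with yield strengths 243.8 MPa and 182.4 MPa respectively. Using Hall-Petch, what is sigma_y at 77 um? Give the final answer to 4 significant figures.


sigma_y = sigma0 + k / sqrt(d)
1/sqrt(d1) = 1/sqrt(3.8e-05) = 162.221;  1/sqrt(d2) = 92.45
k = (sigma1 - sigma2) / (1/sqrt(d1) - 1/sqrt(d2)) = (243.8 - 182.4) / (162.221 - 92.45) = 0.880017 MPa*m^0.5
sigma0 = sigma1 - k/sqrt(d1) = 243.8 - 0.880017*162.221 = 101.042 MPa
sigma_y(d3) = 101.042 + 0.880017 / sqrt(7.7e-05) = 201.3 MPa


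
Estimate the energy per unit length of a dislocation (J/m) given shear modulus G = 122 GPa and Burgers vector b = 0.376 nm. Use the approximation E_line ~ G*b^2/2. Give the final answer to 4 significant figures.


E = G*b^2/2
b = 0.376 nm = 3.76e-10 m
G = 122 GPa = 1.22e+11 Pa
E = 0.5 * 1.22e+11 * (3.76e-10)^2
E = 8.624e-09 J/m


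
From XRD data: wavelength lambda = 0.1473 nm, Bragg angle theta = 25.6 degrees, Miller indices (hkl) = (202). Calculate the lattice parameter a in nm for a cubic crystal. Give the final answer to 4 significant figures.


d = lambda / (2*sin(theta))
d = 0.1473 / (2*sin(25.6 deg))
d = 0.170452 nm
a = d * sqrt(h^2+k^2+l^2) = 0.170452 * sqrt(8)
a = 0.4821 nm


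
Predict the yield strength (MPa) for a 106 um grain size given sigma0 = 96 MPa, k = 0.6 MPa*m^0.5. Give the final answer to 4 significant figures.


sigma_y = sigma0 + k / sqrt(d)
d = 106 um = 1.06e-04 m
sigma_y = 96 + 0.6 / sqrt(1.06e-04)
sigma_y = 154.3 MPa


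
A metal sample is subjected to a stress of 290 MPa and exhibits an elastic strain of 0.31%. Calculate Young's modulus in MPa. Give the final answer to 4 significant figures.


E = sigma / epsilon
epsilon = 0.31% = 3.1e-03
E = 290 / 3.1e-03
E = 93550 MPa


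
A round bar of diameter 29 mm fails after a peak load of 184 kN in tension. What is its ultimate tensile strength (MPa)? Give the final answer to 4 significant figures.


A0 = pi*(d/2)^2 = pi*(29/2)^2 = 660.52 mm^2
UTS = F_max / A0 = 184*1000 / 660.52
UTS = 278.6 MPa


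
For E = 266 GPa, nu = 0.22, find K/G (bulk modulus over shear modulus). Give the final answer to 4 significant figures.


G = E / (2*(1+nu))
G = 266 / (2*(1+0.22)) = 109.016 GPa
K = E / (3*(1-2*nu))
K = 266 / (3*(1-2*0.22)) = 158.333 GPa
K/G = 158.333 / 109.016 = 1.452


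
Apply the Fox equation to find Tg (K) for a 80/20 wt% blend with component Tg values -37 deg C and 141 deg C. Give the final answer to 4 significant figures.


1/Tg = w1/Tg1 + w2/Tg2 (in Kelvin)
Tg1 = 236.15 K, Tg2 = 414.15 K
1/Tg = 0.8/236.15 + 0.2/414.15
Tg = 258.4 K


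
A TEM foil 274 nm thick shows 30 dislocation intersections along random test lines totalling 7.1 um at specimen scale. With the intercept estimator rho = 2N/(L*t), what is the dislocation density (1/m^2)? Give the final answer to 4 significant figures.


rho = 2N / (L * t)
L = 7.1 um = 7.1e-06 m, t = 274 nm = 2.74e-07 m
rho = 2 * 30 / (7.1e-06 * 2.74e-07)
rho = 3.084e+13 1/m^2


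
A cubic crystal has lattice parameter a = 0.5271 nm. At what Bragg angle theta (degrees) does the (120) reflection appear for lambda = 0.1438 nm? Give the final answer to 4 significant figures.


d = a / sqrt(h^2+k^2+l^2)
d = 0.5271 / sqrt(5) = 0.235726 nm
lambda = 2*d*sin(theta)  =>  sin(theta) = lambda / (2*d)
sin(theta) = 0.1438 / (2 * 0.235726) = 0.305015
theta = 17.76 deg


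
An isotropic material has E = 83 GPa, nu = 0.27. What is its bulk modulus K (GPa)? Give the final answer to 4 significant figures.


K = E / (3*(1-2*nu))
K = 83 / (3*(1-2*0.27))
K = 60.14 GPa


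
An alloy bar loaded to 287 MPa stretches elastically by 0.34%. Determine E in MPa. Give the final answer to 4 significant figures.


E = sigma / epsilon
epsilon = 0.34% = 3.4e-03
E = 287 / 3.4e-03
E = 84410 MPa


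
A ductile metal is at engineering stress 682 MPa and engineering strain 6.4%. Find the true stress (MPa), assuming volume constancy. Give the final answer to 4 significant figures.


sigma_true = sigma_eng * (1 + epsilon_eng)
sigma_true = 682 * (1 + 0.064)
sigma_true = 725.6 MPa


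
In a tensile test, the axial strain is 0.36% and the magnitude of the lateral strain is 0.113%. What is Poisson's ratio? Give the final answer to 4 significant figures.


nu = -epsilon_lat / epsilon_axial
Lateral strain is contraction (negative), so using magnitudes:
nu = 0.113 / 0.36
nu = 0.3139


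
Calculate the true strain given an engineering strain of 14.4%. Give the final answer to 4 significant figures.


epsilon_true = ln(1 + epsilon_eng)
epsilon_true = ln(1 + 0.144)
epsilon_true = 0.1345


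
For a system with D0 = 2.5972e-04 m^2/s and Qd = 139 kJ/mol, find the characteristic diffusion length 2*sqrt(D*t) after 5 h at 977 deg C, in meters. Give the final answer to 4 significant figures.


Step 1: D = D0 * exp(-Qd/(R*T))
T = 1250.15 K
D = 2.5972e-04 * exp(-139e3 / (8.314 * 1250.15)) = 4.04111e-10 m^2/s
Step 2: L = 2*sqrt(D*t)
t = 5 h = 18000 s
L = 2*sqrt(4.04111e-10 * 18000) = 5.394e-03 m


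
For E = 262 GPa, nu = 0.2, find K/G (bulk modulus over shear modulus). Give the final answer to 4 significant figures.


G = E / (2*(1+nu))
G = 262 / (2*(1+0.2)) = 109.167 GPa
K = E / (3*(1-2*nu))
K = 262 / (3*(1-2*0.2)) = 145.556 GPa
K/G = 145.556 / 109.167 = 1.333


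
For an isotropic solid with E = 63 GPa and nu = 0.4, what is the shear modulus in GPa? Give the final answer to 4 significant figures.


G = E / (2*(1+nu))
G = 63 / (2*(1+0.4))
G = 22.5 GPa


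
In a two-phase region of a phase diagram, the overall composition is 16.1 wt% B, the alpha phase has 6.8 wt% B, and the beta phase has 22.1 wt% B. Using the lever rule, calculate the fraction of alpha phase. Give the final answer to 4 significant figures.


f_alpha = (C_beta - C0) / (C_beta - C_alpha)
f_alpha = (22.1 - 16.1) / (22.1 - 6.8)
f_alpha = 0.3922


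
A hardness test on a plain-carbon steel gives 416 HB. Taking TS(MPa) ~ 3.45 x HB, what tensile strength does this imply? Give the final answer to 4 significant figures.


TS (MPa) = 3.45 * HB
TS = 3.45 * 416
TS = 1435 MPa


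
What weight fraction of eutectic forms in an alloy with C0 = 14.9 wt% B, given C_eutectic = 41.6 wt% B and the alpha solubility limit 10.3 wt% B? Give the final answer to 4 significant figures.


f_primary = (C_e - C0) / (C_e - C_alpha_max)
f_primary = (41.6 - 14.9) / (41.6 - 10.3)
f_primary = 0.853035
f_eutectic = 1 - 0.853035 = 0.147


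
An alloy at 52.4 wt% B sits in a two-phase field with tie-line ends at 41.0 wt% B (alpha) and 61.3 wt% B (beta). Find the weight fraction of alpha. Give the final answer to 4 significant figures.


f_alpha = (C_beta - C0) / (C_beta - C_alpha)
f_alpha = (61.3 - 52.4) / (61.3 - 41.0)
f_alpha = 0.4384


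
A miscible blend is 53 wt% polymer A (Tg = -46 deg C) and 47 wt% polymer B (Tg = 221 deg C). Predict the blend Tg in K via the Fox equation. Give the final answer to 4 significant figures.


1/Tg = w1/Tg1 + w2/Tg2 (in Kelvin)
Tg1 = 227.15 K, Tg2 = 494.15 K
1/Tg = 0.53/227.15 + 0.47/494.15
Tg = 304.5 K


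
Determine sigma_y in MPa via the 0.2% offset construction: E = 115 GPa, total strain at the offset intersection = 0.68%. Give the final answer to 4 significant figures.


Offset strain = 0.002
Elastic strain at yield = total_strain - offset = 6.8e-03 - 0.002 = 4.8e-03
sigma_y = E * elastic_strain = 115000 * 4.8e-03
sigma_y = 552 MPa


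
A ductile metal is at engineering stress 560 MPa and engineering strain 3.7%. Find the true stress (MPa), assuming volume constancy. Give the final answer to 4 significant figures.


sigma_true = sigma_eng * (1 + epsilon_eng)
sigma_true = 560 * (1 + 0.037)
sigma_true = 580.7 MPa


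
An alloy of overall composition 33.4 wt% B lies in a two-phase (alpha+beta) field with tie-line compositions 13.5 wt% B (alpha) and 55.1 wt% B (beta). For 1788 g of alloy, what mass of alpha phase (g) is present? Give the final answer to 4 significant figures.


f_alpha = (C_beta - C0) / (C_beta - C_alpha)
f_alpha = (55.1 - 33.4) / (55.1 - 13.5) = 0.521635
m_alpha = f_alpha * m_total = 0.521635 * 1788 = 932.7 g


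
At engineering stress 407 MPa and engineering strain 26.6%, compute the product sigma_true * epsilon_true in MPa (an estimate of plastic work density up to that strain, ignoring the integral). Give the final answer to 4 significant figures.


sigma_true = sigma_eng * (1 + epsilon_eng)
sigma_true = 407 * (1 + 0.266) = 515.262 MPa
epsilon_true = ln(1 + epsilon_eng)
epsilon_true = ln(1 + 0.266) = 0.235862
sigma_true * epsilon_true = 515.262 * 0.235862 = 121.5 MPa


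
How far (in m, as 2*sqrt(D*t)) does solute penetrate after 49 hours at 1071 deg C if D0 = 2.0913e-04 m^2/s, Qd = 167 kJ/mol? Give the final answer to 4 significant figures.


Step 1: D = D0 * exp(-Qd/(R*T))
T = 1344.15 K
D = 2.0913e-04 * exp(-167e3 / (8.314 * 1344.15)) = 6.7677e-11 m^2/s
Step 2: L = 2*sqrt(D*t)
t = 49 h = 176400 s
L = 2*sqrt(6.7677e-11 * 176400) = 6.91e-03 m


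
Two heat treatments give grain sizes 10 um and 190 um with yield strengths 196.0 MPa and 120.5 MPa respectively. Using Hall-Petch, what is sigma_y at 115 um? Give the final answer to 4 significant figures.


sigma_y = sigma0 + k / sqrt(d)
1/sqrt(d1) = 1/sqrt(1e-05) = 316.228;  1/sqrt(d2) = 72.5476
k = (sigma1 - sigma2) / (1/sqrt(d1) - 1/sqrt(d2)) = (196.0 - 120.5) / (316.228 - 72.5476) = 0.309832 MPa*m^0.5
sigma0 = sigma1 - k/sqrt(d1) = 196.0 - 0.309832*316.228 = 98.0224 MPa
sigma_y(d3) = 98.0224 + 0.309832 / sqrt(1.15e-04) = 126.9 MPa


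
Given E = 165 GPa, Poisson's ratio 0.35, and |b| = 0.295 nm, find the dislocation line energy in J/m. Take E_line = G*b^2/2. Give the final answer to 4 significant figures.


Step 1: G = E / (2*(1+nu))
G = 165 / (2*(1+0.35)) = 61.1111 GPa = 6.11111e+10 Pa
Step 2: E_line = G*b^2/2
b = 0.295 nm = 2.95e-10 m
E_line = 0.5 * 6.11111e+10 * (2.95e-10)^2 = 2.659e-09 J/m


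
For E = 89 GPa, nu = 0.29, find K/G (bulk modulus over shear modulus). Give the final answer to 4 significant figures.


G = E / (2*(1+nu))
G = 89 / (2*(1+0.29)) = 34.4961 GPa
K = E / (3*(1-2*nu))
K = 89 / (3*(1-2*0.29)) = 70.6349 GPa
K/G = 70.6349 / 34.4961 = 2.048


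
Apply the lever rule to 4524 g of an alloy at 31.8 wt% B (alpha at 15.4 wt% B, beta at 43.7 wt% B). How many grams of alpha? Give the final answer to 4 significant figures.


f_alpha = (C_beta - C0) / (C_beta - C_alpha)
f_alpha = (43.7 - 31.8) / (43.7 - 15.4) = 0.420495
m_alpha = f_alpha * m_total = 0.420495 * 4524 = 1902 g


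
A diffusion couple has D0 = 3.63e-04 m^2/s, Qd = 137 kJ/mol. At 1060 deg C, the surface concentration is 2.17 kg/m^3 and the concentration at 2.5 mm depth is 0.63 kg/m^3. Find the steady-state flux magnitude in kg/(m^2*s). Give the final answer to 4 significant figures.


Step 1: D = D0 * exp(-Qd/(R*T))
T = 1060 + 273.15 = 1333.15 K
D = 3.63e-04 * exp(-137e3 / (8.314 * 1333.15)) = 1.55548e-09 m^2/s
Step 2: J = D * (C1 - C2) / dx
J = 1.55548e-09 * (2.17 - 0.63) / 2.5e-03
J = 9.582e-07 kg/(m^2*s)


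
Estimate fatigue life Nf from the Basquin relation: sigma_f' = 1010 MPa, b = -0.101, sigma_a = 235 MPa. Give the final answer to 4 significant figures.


sigma_a = sigma_f' * (2*Nf)^b
2*Nf = (sigma_a / sigma_f')^(1/b)
2*Nf = (235 / 1010)^(1/-0.101)
2*Nf = 1.86139e+06
Nf = 930700 cycles


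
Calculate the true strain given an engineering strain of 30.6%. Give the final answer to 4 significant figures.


epsilon_true = ln(1 + epsilon_eng)
epsilon_true = ln(1 + 0.306)
epsilon_true = 0.267


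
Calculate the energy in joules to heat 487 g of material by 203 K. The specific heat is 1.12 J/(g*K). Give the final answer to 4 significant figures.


Q = m * cp * dT
Q = 487 * 1.12 * 203
Q = 110700 J


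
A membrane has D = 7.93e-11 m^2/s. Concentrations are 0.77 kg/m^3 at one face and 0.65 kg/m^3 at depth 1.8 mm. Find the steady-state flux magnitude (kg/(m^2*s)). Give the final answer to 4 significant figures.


J = -D * (dC/dx) = D * (C1 - C2) / dx
J = 7.93e-11 * (0.77 - 0.65) / 1.8e-03
J = 5.287e-09 kg/(m^2*s)


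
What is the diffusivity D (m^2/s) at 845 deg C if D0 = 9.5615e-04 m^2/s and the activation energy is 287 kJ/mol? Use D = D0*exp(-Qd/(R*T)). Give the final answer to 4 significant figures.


D = D0 * exp(-Qd / (R*T))
T = 1118.15 K
D = 9.5615e-04 * exp(-287e3 / (8.314 * 1118.15))
D = 3.739e-17 m^2/s


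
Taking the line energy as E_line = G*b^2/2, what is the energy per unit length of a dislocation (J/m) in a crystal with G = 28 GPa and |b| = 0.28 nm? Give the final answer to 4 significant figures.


E = G*b^2/2
b = 0.28 nm = 2.8e-10 m
G = 28 GPa = 2.8e+10 Pa
E = 0.5 * 2.8e+10 * (2.8e-10)^2
E = 1.098e-09 J/m


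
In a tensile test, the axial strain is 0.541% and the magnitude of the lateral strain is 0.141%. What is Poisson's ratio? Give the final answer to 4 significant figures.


nu = -epsilon_lat / epsilon_axial
Lateral strain is contraction (negative), so using magnitudes:
nu = 0.141 / 0.541
nu = 0.2606


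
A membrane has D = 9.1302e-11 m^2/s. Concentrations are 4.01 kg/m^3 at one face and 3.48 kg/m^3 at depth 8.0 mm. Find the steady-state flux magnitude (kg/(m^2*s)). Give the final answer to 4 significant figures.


J = -D * (dC/dx) = D * (C1 - C2) / dx
J = 9.1302e-11 * (4.01 - 3.48) / 8e-03
J = 6.049e-09 kg/(m^2*s)


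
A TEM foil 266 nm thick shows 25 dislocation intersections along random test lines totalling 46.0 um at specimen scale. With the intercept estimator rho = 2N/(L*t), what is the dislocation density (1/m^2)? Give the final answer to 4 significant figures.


rho = 2N / (L * t)
L = 46.0 um = 4.6e-05 m, t = 266 nm = 2.66e-07 m
rho = 2 * 25 / (4.6e-05 * 2.66e-07)
rho = 4.086e+12 1/m^2


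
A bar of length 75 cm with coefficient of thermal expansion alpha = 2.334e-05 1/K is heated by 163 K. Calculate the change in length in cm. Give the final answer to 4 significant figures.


dL = L0 * alpha * dT
dL = 75 * 2.334e-05 * 163
dL = 0.2853 cm


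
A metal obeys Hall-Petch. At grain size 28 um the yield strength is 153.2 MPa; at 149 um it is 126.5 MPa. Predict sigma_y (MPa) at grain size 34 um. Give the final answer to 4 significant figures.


sigma_y = sigma0 + k / sqrt(d)
1/sqrt(d1) = 1/sqrt(2.8e-05) = 188.982;  1/sqrt(d2) = 81.9232
k = (sigma1 - sigma2) / (1/sqrt(d1) - 1/sqrt(d2)) = (153.2 - 126.5) / (188.982 - 81.9232) = 0.249395 MPa*m^0.5
sigma0 = sigma1 - k/sqrt(d1) = 153.2 - 0.249395*188.982 = 106.069 MPa
sigma_y(d3) = 106.069 + 0.249395 / sqrt(3.4e-05) = 148.8 MPa


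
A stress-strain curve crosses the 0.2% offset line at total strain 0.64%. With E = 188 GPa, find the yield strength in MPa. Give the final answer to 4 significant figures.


Offset strain = 0.002
Elastic strain at yield = total_strain - offset = 6.4e-03 - 0.002 = 4.4e-03
sigma_y = E * elastic_strain = 188000 * 4.4e-03
sigma_y = 827.2 MPa


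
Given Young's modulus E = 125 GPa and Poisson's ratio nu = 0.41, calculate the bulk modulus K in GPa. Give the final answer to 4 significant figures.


K = E / (3*(1-2*nu))
K = 125 / (3*(1-2*0.41))
K = 231.5 GPa


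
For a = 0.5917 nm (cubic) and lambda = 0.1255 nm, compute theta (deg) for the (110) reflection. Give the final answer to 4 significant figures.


d = a / sqrt(h^2+k^2+l^2)
d = 0.5917 / sqrt(2) = 0.418395 nm
lambda = 2*d*sin(theta)  =>  sin(theta) = lambda / (2*d)
sin(theta) = 0.1255 / (2 * 0.418395) = 0.149978
theta = 8.626 deg


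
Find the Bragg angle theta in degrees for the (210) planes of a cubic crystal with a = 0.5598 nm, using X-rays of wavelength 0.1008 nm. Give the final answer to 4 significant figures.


d = a / sqrt(h^2+k^2+l^2)
d = 0.5598 / sqrt(5) = 0.25035 nm
lambda = 2*d*sin(theta)  =>  sin(theta) = lambda / (2*d)
sin(theta) = 0.1008 / (2 * 0.25035) = 0.201318
theta = 11.61 deg


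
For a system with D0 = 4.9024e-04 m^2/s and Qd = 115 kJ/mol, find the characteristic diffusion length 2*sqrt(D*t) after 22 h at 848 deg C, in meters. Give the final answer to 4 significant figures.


Step 1: D = D0 * exp(-Qd/(R*T))
T = 1121.15 K
D = 4.9024e-04 * exp(-115e3 / (8.314 * 1121.15)) = 2.1495e-09 m^2/s
Step 2: L = 2*sqrt(D*t)
t = 22 h = 79200 s
L = 2*sqrt(2.1495e-09 * 79200) = 0.0261 m


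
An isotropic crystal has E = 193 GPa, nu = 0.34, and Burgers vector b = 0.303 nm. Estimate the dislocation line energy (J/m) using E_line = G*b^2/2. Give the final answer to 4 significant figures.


Step 1: G = E / (2*(1+nu))
G = 193 / (2*(1+0.34)) = 72.0149 GPa = 7.20149e+10 Pa
Step 2: E_line = G*b^2/2
b = 0.303 nm = 3.03e-10 m
E_line = 0.5 * 7.20149e+10 * (3.03e-10)^2 = 3.306e-09 J/m


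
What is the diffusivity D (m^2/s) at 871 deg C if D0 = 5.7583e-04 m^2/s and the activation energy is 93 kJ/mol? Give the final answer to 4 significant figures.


D = D0 * exp(-Qd / (R*T))
T = 1144.15 K
D = 5.7583e-04 * exp(-93e3 / (8.314 * 1144.15))
D = 3.269e-08 m^2/s


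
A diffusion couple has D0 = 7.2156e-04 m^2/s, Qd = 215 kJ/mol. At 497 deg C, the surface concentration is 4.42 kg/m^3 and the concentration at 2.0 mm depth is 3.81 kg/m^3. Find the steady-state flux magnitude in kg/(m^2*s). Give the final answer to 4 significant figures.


Step 1: D = D0 * exp(-Qd/(R*T))
T = 497 + 273.15 = 770.15 K
D = 7.2156e-04 * exp(-215e3 / (8.314 * 770.15)) = 1.88621e-18 m^2/s
Step 2: J = D * (C1 - C2) / dx
J = 1.88621e-18 * (4.42 - 3.81) / 2e-03
J = 5.753e-16 kg/(m^2*s)


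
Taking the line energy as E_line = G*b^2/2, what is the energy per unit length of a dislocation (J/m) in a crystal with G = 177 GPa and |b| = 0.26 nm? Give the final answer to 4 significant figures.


E = G*b^2/2
b = 0.26 nm = 2.6e-10 m
G = 177 GPa = 1.77e+11 Pa
E = 0.5 * 1.77e+11 * (2.6e-10)^2
E = 5.983e-09 J/m


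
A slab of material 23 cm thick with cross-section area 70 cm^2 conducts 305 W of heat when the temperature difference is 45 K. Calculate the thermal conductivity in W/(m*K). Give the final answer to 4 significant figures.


k = Q*L / (A*dT)
L = 0.23 m, A = 7e-03 m^2
k = 305 * 0.23 / (7e-03 * 45)
k = 222.7 W/(m*K)


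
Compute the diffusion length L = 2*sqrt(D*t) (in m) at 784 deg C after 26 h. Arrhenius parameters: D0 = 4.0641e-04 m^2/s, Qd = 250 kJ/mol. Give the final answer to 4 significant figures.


Step 1: D = D0 * exp(-Qd/(R*T))
T = 1057.15 K
D = 4.0641e-04 * exp(-250e3 / (8.314 * 1057.15)) = 1.80225e-16 m^2/s
Step 2: L = 2*sqrt(D*t)
t = 26 h = 93600 s
L = 2*sqrt(1.80225e-16 * 93600) = 8.214e-06 m


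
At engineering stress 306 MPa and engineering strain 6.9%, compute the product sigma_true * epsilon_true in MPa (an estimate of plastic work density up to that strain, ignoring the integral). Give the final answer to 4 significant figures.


sigma_true = sigma_eng * (1 + epsilon_eng)
sigma_true = 306 * (1 + 0.069) = 327.114 MPa
epsilon_true = ln(1 + epsilon_eng)
epsilon_true = ln(1 + 0.069) = 0.0667236
sigma_true * epsilon_true = 327.114 * 0.0667236 = 21.83 MPa


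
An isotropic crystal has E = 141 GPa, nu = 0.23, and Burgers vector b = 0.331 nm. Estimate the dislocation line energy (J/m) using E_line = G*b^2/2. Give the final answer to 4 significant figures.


Step 1: G = E / (2*(1+nu))
G = 141 / (2*(1+0.23)) = 57.3171 GPa = 5.73171e+10 Pa
Step 2: E_line = G*b^2/2
b = 0.331 nm = 3.31e-10 m
E_line = 0.5 * 5.73171e+10 * (3.31e-10)^2 = 3.14e-09 J/m


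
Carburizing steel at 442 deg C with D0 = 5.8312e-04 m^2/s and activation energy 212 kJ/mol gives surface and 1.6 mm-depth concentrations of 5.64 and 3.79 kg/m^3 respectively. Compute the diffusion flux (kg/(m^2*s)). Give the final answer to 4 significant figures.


Step 1: D = D0 * exp(-Qd/(R*T))
T = 442 + 273.15 = 715.15 K
D = 5.8312e-04 * exp(-212e3 / (8.314 * 715.15)) = 1.90851e-19 m^2/s
Step 2: J = D * (C1 - C2) / dx
J = 1.90851e-19 * (5.64 - 3.79) / 1.6e-03
J = 2.207e-16 kg/(m^2*s)


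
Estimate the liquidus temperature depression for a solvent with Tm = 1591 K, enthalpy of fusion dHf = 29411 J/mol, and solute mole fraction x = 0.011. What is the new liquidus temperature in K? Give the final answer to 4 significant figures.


dT = R*Tm^2*x / dHf
dT = 8.314 * 1591^2 * 0.011 / 29411
dT = 7.87106 K
T_new = 1591 - 7.87106 = 1583 K


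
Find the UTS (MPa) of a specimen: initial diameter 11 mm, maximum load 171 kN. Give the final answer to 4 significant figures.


A0 = pi*(d/2)^2 = pi*(11/2)^2 = 95.0332 mm^2
UTS = F_max / A0 = 171*1000 / 95.0332
UTS = 1799 MPa


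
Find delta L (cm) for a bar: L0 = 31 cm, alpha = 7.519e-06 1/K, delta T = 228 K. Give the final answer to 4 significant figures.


dL = L0 * alpha * dT
dL = 31 * 7.519e-06 * 228
dL = 0.05314 cm


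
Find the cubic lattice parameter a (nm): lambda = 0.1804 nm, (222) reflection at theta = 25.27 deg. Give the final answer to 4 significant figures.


d = lambda / (2*sin(theta))
d = 0.1804 / (2*sin(25.27 deg))
d = 0.211298 nm
a = d * sqrt(h^2+k^2+l^2) = 0.211298 * sqrt(12)
a = 0.732 nm


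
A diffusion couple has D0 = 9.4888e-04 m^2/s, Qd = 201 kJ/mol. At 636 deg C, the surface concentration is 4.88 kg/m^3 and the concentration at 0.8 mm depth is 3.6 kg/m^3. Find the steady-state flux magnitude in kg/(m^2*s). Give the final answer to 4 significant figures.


Step 1: D = D0 * exp(-Qd/(R*T))
T = 636 + 273.15 = 909.15 K
D = 9.4888e-04 * exp(-201e3 / (8.314 * 909.15)) = 2.68204e-15 m^2/s
Step 2: J = D * (C1 - C2) / dx
J = 2.68204e-15 * (4.88 - 3.6) / 8e-04
J = 4.291e-12 kg/(m^2*s)


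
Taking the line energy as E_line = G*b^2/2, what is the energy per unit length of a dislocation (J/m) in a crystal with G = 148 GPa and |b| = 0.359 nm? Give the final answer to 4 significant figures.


E = G*b^2/2
b = 0.359 nm = 3.59e-10 m
G = 148 GPa = 1.48e+11 Pa
E = 0.5 * 1.48e+11 * (3.59e-10)^2
E = 9.537e-09 J/m


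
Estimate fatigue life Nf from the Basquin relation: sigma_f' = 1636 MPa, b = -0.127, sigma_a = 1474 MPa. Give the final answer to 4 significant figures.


sigma_a = sigma_f' * (2*Nf)^b
2*Nf = (sigma_a / sigma_f')^(1/b)
2*Nf = (1474 / 1636)^(1/-0.127)
2*Nf = 2.2729
Nf = 1.136 cycles


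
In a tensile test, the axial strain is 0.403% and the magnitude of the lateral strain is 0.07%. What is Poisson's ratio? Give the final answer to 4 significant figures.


nu = -epsilon_lat / epsilon_axial
Lateral strain is contraction (negative), so using magnitudes:
nu = 0.07 / 0.403
nu = 0.1737


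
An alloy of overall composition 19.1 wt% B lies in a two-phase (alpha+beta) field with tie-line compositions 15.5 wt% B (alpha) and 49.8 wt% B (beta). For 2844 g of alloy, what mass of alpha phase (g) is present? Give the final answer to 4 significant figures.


f_alpha = (C_beta - C0) / (C_beta - C_alpha)
f_alpha = (49.8 - 19.1) / (49.8 - 15.5) = 0.895044
m_alpha = f_alpha * m_total = 0.895044 * 2844 = 2546 g


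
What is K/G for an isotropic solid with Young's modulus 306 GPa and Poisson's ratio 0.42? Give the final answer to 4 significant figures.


G = E / (2*(1+nu))
G = 306 / (2*(1+0.42)) = 107.746 GPa
K = E / (3*(1-2*nu))
K = 306 / (3*(1-2*0.42)) = 637.5 GPa
K/G = 637.5 / 107.746 = 5.917


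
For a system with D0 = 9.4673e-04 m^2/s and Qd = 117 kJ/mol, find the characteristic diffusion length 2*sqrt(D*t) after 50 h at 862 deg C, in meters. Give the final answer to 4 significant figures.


Step 1: D = D0 * exp(-Qd/(R*T))
T = 1135.15 K
D = 9.4673e-04 * exp(-117e3 / (8.314 * 1135.15)) = 3.91024e-09 m^2/s
Step 2: L = 2*sqrt(D*t)
t = 50 h = 180000 s
L = 2*sqrt(3.91024e-09 * 180000) = 0.05306 m


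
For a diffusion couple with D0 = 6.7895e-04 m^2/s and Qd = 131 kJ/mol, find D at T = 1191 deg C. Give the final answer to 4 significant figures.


D = D0 * exp(-Qd / (R*T))
T = 1464.15 K
D = 6.7895e-04 * exp(-131e3 / (8.314 * 1464.15))
D = 1.439e-08 m^2/s


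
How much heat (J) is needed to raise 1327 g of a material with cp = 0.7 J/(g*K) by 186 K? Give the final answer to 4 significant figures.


Q = m * cp * dT
Q = 1327 * 0.7 * 186
Q = 172800 J
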